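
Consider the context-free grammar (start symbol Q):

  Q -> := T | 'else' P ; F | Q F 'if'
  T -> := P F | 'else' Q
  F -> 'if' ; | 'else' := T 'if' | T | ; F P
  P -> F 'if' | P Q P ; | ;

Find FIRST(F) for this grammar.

{ 'else', 'if', :=, ; }

F -> 'if' ; contributes {'if'}.
F -> 'else' := T 'if' contributes {'else'}.
From F -> T: add FIRST(T) = { 'else', := }.
F -> ; F P contributes {;}.
Union: FIRST(F) = { 'else', 'if', :=, ; }.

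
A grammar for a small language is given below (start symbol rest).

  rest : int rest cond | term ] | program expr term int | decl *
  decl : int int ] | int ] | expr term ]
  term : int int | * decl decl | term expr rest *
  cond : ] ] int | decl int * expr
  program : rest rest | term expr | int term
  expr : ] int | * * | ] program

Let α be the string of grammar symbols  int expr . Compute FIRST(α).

int is a terminal; add {int} and stop.

{ int }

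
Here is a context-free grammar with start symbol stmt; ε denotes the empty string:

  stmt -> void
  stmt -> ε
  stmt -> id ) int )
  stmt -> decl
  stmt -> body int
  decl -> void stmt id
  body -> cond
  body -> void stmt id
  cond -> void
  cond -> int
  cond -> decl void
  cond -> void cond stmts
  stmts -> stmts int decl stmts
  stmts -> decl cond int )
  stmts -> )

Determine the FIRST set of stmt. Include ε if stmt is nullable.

{ id, int, void, ε }

stmt -> void contributes {void}.
stmt -> ε contributes ε.
stmt -> id ) int ) contributes {id}.
From stmt -> decl: add FIRST(decl) = { void }.
From stmt -> body int: add FIRST(body) = { int, void }.
Union: FIRST(stmt) = { id, int, void, ε }.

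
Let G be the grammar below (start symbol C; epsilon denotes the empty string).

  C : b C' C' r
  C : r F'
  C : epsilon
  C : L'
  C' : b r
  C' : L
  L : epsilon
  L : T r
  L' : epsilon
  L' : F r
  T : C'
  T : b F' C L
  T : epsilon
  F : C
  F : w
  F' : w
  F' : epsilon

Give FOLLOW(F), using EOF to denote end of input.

{ r }

In L' : F r: add FIRST(r) = { r }.
Union: FOLLOW(F) = { r }.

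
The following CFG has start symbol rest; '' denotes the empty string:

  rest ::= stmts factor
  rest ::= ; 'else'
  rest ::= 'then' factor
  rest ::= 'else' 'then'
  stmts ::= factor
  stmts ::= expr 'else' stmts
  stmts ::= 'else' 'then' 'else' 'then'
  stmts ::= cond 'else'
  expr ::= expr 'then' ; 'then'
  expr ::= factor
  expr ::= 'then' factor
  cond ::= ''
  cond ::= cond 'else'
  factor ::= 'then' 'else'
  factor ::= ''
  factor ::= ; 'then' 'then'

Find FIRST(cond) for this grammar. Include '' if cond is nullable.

cond ::= '' contributes ''.
From cond ::= cond 'else': cond nullable, take FIRST(cond) ∪ {'else'} = { 'else' }.
Union: FIRST(cond) = { 'else', '' }.

{ 'else', '' }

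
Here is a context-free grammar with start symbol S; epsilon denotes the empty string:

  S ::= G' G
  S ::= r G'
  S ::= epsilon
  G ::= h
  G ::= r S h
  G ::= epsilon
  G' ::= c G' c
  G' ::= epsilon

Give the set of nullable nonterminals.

{ G, G', S }

Directly nullable (have an epsilon-production): S, G, G'.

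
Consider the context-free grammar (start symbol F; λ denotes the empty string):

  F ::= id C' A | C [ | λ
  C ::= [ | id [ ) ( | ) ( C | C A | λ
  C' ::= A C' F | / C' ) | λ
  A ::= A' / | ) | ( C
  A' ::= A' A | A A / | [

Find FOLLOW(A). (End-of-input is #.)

In F ::= id C' A: A is at the end, add FOLLOW(F) = { #, (, ), [, id }.
In C ::= C A: A is at the end, add FOLLOW(C) = { #, (, ), /, [, id }.
In C' ::= A C' F: add FIRST(C' F)\{λ} = { (, ), /, [, id }.
  Since C' F is nullable, also add FOLLOW(C') = { (, ), [, id }.
In A' ::= A' A: A is at the end, add FOLLOW(A') = { (, ), /, [ }.
In A' ::= A A /: add FIRST(A /) = { (, ), [ }.
In A' ::= A A /: add FIRST(/) = { / }.
Union: FOLLOW(A) = { #, (, ), /, [, id }.

{ #, (, ), /, [, id }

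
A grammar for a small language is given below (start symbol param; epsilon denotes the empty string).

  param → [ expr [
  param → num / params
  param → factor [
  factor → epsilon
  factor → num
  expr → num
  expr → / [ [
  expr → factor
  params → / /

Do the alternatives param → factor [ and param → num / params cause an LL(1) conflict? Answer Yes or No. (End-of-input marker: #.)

Yes

FIRST(factor [) = { [, num } and FIRST(num / params) = { num }.
Both contain num, so the two alternatives are not disjoint — LL(1) conflict.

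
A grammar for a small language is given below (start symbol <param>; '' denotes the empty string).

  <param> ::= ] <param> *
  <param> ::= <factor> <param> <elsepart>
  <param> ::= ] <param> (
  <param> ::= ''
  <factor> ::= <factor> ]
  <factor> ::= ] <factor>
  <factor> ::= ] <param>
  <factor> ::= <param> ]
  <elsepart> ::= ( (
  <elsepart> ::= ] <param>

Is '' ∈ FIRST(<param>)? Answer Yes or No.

Yes

<param> has an ''-production, so <param> ⇒ ''.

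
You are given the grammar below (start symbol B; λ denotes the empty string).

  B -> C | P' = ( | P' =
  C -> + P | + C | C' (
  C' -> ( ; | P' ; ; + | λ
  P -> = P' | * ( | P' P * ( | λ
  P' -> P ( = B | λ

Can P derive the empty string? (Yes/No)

Yes

P has an λ-production, so P ⇒ λ.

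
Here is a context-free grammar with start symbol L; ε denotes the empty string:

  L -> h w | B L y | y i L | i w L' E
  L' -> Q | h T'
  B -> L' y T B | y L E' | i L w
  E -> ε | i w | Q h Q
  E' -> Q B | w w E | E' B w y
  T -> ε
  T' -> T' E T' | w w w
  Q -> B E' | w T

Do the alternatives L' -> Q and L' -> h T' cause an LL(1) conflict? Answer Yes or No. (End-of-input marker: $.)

FIRST(Q) = { h, i, w, y } and FIRST(h T') = { h }.
Both contain h, so the two alternatives are not disjoint — LL(1) conflict.

Yes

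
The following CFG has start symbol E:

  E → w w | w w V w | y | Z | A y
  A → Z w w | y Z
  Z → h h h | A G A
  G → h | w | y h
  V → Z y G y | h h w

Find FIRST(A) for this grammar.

From A → Z w w: add FIRST(Z) = { h, y }.
A → y Z contributes {y}.
Union: FIRST(A) = { h, y }.

{ h, y }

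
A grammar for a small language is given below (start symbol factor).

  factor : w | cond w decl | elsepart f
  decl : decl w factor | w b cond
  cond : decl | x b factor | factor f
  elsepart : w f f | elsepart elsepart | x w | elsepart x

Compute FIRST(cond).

From cond : decl: add FIRST(decl) = { w }.
cond : x b factor contributes {x}.
From cond : factor f: add FIRST(factor) = { w, x }.
Union: FIRST(cond) = { w, x }.

{ w, x }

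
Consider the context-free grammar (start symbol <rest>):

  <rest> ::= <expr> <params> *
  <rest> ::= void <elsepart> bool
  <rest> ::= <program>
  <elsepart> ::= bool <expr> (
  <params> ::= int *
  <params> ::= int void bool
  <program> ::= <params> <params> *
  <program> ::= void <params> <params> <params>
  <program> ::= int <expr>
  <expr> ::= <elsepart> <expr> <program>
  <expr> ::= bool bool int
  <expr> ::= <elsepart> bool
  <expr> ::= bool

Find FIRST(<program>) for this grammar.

{ int, void }

From <program> ::= <params> <params> *: add FIRST(<params>) = { int }.
<program> ::= void <params> <params> <params> contributes {void}.
<program> ::= int <expr> contributes {int}.
Union: FIRST(<program>) = { int, void }.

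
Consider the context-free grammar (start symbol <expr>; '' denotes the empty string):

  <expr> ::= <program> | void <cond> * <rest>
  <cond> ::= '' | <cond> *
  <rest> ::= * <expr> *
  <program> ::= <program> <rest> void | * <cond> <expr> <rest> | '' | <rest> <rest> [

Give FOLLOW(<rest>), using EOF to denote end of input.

In <expr> ::= void <cond> * <rest>: <rest> is at the end, add FOLLOW(<expr>) = { EOF, * }.
In <program> ::= <program> <rest> void: add FIRST(void) = { void }.
In <program> ::= * <cond> <expr> <rest>: <rest> is at the end, add FOLLOW(<program>) = { EOF, * }.
In <program> ::= <rest> <rest> [: add FIRST(<rest> [) = { * }.
In <program> ::= <rest> <rest> [: add FIRST([) = { [ }.
Union: FOLLOW(<rest>) = { EOF, *, [, void }.

{ EOF, *, [, void }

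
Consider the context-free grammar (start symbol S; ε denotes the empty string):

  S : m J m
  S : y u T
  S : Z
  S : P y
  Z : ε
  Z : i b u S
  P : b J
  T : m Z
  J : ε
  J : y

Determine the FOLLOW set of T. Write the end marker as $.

{ $ }

In S : y u T: T is at the end, add FOLLOW(S) = { $ }.
Union: FOLLOW(T) = { $ }.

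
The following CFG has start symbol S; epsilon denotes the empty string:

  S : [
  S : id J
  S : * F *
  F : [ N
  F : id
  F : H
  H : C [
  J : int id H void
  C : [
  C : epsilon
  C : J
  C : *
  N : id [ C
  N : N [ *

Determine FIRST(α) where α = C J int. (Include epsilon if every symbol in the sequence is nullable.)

Add FIRST(C)\{epsilon} = { *, [, int }; C is nullable, continue.
Add FIRST(J) = { int }; J is not nullable, stop.

{ *, [, int }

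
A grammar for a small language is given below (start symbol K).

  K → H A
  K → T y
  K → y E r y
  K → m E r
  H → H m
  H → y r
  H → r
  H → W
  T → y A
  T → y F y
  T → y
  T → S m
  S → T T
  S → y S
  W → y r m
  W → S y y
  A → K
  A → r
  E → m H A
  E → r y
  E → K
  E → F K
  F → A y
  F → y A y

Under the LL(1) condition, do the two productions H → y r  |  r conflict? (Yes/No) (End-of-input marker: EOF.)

No

FIRST(y r) = { y } and FIRST(r) = { r }.
The FIRST sets are disjoint and neither alternative is nullable — no conflict.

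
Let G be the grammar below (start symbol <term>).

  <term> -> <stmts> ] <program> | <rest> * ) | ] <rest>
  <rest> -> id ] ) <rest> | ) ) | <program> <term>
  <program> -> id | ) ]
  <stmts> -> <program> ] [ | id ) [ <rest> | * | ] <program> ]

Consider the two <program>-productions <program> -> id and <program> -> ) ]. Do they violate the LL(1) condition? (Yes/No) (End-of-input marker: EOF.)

FIRST(id) = { id } and FIRST() ]) = { ) }.
The FIRST sets are disjoint and neither alternative is nullable — no conflict.

No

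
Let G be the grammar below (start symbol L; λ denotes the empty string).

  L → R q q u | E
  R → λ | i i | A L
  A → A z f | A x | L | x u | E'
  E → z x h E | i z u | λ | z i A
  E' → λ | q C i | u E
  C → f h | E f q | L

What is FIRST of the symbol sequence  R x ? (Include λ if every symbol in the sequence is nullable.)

Add FIRST(R)\{λ} = { i, q, u, x, z }; R is nullable, continue.
x is a terminal; add {x} and stop.

{ i, q, u, x, z }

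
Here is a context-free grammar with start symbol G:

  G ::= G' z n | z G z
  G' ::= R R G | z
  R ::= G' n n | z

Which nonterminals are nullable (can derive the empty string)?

{ } (none)

No nonterminal has an empty production or an RHS whose symbols are all nullable.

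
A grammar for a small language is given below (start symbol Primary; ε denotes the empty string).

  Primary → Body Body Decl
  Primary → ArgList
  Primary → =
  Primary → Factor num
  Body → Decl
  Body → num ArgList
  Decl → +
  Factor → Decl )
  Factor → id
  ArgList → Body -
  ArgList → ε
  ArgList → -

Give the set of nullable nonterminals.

Directly nullable (have an ε-production): ArgList.
Primary → ArgList with every symbol nullable, so Primary is nullable.
No other nonterminal has a production whose RHS symbols are all nullable.

{ ArgList, Primary }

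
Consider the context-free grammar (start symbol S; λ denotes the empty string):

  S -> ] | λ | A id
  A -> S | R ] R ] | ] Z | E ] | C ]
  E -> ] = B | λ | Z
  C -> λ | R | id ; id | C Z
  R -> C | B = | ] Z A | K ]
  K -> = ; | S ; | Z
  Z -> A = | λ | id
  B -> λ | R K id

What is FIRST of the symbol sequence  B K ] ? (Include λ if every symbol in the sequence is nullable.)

Add FIRST(B)\{λ} = { ;, =, ], id }; B is nullable, continue.
Add FIRST(K)\{λ} = { ;, =, ], id }; K is nullable, continue.
] is a terminal; add {]} and stop.

{ ;, =, ], id }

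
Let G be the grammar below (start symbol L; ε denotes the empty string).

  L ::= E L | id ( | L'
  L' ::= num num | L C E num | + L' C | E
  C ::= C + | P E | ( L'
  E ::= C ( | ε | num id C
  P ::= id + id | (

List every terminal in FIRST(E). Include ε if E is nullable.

From E ::= C (: add FIRST(C) = { (, id }.
E ::= ε contributes ε.
E ::= num id C contributes {num}.
Union: FIRST(E) = { (, id, num, ε }.

{ (, id, num, ε }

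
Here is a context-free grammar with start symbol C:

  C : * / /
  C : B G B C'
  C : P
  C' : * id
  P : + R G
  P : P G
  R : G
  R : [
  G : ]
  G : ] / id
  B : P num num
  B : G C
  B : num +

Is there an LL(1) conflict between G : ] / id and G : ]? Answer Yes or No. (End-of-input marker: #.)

FIRST(] / id) = { ] } and FIRST(]) = { ] }.
Both contain ], so the two alternatives are not disjoint — LL(1) conflict.

Yes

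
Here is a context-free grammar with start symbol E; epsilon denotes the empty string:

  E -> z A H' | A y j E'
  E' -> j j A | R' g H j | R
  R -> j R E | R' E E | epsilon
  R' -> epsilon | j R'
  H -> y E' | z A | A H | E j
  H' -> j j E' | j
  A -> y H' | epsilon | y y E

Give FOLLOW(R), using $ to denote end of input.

{ $, j, y, z }

In E' -> R: R is at the end, add FOLLOW(E') = { $, j, y, z }.
In R -> j R E: add FIRST(E) = { y, z }.
Union: FOLLOW(R) = { $, j, y, z }.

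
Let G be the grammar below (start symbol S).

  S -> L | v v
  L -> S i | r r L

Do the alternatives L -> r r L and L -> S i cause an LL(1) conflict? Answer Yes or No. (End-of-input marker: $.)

Yes

FIRST(r r L) = { r } and FIRST(S i) = { r, v }.
Both contain r, so the two alternatives are not disjoint — LL(1) conflict.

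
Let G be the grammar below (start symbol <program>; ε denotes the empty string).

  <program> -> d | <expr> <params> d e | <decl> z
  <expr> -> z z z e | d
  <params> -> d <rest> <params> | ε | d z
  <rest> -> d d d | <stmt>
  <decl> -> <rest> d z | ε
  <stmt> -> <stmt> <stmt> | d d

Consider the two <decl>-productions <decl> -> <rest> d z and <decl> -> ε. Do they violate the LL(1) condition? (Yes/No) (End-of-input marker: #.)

FIRST(<rest> d z) = { d } and FIRST(ε) = { ε }.
The second is nullable but FOLLOW(<decl>) = { z } is disjoint from FIRST of the first.

No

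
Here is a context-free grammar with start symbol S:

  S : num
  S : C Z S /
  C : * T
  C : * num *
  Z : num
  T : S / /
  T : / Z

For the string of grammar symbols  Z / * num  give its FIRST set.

{ num }

Add FIRST(Z) = { num }; Z is not nullable, stop.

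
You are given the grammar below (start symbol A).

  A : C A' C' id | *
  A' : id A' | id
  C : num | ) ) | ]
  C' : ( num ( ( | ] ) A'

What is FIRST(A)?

{ ), *, ], num }

From A : C A' C' id: add FIRST(C) = { ), ], num }.
A : * contributes {*}.
Union: FIRST(A) = { ), *, ], num }.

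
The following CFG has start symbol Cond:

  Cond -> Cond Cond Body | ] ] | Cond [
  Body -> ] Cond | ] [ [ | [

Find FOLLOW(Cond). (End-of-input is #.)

Cond is the start symbol, so # ∈ FOLLOW(Cond).
In Cond -> Cond Cond Body: add FIRST(Cond Body) = { ] }.
In Cond -> Cond Cond Body: add FIRST(Body) = { [, ] }.
In Cond -> Cond [: add FIRST([) = { [ }.
In Body -> ] Cond: Cond is at the end, add FOLLOW(Body) = { #, [, ] }.
Union: FOLLOW(Cond) = { #, [, ] }.

{ #, [, ] }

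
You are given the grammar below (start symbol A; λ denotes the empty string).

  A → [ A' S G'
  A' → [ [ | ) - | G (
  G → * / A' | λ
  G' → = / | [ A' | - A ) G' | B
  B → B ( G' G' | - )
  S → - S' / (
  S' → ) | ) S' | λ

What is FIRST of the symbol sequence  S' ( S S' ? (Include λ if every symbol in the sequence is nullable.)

Add FIRST(S')\{λ} = { ) }; S' is nullable, continue.
( is a terminal; add {(} and stop.

{ (, ) }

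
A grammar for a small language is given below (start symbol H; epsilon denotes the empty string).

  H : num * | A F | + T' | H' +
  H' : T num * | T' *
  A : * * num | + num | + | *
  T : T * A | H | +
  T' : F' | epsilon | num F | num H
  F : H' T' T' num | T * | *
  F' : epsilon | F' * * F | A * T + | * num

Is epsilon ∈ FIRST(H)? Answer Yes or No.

Nullable nonterminals: F', T'.
No production of H has an RHS whose symbols are all nullable, so H is not nullable.

No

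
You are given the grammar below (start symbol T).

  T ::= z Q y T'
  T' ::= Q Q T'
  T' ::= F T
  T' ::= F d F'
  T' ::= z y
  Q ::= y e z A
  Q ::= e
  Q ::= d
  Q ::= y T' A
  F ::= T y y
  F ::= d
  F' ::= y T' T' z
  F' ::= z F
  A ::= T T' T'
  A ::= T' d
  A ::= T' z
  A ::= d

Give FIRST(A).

From A ::= T T' T': add FIRST(T) = { z }.
From A ::= T' d: add FIRST(T') = { d, e, y, z }.
From A ::= T' z: add FIRST(T') = { d, e, y, z }.
A ::= d contributes {d}.
Union: FIRST(A) = { d, e, y, z }.

{ d, e, y, z }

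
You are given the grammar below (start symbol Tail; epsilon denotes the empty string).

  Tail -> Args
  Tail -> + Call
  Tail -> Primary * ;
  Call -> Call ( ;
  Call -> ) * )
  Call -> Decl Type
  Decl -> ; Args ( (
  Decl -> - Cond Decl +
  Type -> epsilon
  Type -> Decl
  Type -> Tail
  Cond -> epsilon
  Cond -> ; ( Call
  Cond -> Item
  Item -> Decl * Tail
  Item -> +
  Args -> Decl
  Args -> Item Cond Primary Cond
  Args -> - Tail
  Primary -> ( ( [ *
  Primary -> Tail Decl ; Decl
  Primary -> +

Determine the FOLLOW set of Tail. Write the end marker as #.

Tail is the start symbol, so # ∈ FOLLOW(Tail).
In Type -> Tail: Tail is at the end, add FOLLOW(Type) = { #, (, +, -, ; }.
In Item -> Decl * Tail: Tail is at the end, add FOLLOW(Item) = { #, (, +, -, ; }.
In Args -> - Tail: Tail is at the end, add FOLLOW(Args) = { #, (, +, -, ; }.
In Primary -> Tail Decl ; Decl: add FIRST(Decl ; Decl) = { -, ; }.
Union: FOLLOW(Tail) = { #, (, +, -, ; }.

{ #, (, +, -, ; }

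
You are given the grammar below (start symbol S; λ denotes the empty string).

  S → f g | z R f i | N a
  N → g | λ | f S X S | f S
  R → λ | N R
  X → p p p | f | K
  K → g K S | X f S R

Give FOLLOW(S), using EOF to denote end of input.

{ EOF, a, f, g, p, z }

S is the start symbol, so EOF ∈ FOLLOW(S).
In N → f S X S: add FIRST(X S) = { f, g, p }.
In N → f S X S: S is at the end, add FOLLOW(N) = { a, f, g, z }.
In N → f S: S is at the end, add FOLLOW(N) = { a, f, g, z }.
In K → g K S: S is at the end, add FOLLOW(K) = { a, f, g, z }.
In K → X f S R: add FIRST(R)\{λ} = { f, g }.
  Since R is nullable, also add FOLLOW(K) = { a, f, g, z }.
Union: FOLLOW(S) = { EOF, a, f, g, p, z }.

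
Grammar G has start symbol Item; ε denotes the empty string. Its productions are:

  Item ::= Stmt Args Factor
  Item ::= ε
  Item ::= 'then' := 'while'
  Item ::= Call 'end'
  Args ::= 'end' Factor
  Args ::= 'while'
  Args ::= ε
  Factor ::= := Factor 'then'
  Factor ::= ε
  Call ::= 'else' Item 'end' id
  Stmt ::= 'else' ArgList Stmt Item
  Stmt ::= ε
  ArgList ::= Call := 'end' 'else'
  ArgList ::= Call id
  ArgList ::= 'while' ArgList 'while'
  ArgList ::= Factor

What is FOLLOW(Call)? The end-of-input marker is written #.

{ 'end', :=, id }

In Item ::= Call 'end': add FIRST('end') = { 'end' }.
In ArgList ::= Call := 'end' 'else': add FIRST(:= 'end' 'else') = { := }.
In ArgList ::= Call id: add FIRST(id) = { id }.
Union: FOLLOW(Call) = { 'end', :=, id }.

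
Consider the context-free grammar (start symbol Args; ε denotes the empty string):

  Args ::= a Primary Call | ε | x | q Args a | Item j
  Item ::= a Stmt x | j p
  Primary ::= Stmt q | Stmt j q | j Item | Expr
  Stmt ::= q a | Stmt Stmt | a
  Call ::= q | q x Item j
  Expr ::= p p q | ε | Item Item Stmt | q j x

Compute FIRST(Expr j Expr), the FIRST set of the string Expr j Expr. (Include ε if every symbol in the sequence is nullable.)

Add FIRST(Expr)\{ε} = { a, j, p, q }; Expr is nullable, continue.
j is a terminal; add {j} and stop.

{ a, j, p, q }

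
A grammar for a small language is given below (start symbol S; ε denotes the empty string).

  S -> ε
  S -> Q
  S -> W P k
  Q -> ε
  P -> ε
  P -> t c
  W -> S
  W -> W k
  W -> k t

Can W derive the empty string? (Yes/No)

W -> S and each of S is nullable, so W ⇒* ε.

Yes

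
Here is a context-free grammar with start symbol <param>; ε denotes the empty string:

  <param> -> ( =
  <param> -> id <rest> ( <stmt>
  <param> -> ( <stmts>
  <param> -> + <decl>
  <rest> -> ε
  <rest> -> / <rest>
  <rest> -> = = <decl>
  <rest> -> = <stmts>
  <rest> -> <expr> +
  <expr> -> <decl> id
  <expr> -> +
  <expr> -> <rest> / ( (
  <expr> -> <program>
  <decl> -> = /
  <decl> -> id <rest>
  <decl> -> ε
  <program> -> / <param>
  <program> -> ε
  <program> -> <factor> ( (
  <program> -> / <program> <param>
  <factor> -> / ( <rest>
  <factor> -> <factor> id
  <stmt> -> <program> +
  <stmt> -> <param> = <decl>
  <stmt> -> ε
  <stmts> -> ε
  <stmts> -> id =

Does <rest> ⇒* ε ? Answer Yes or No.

<rest> has an ε-production, so <rest> ⇒ ε.

Yes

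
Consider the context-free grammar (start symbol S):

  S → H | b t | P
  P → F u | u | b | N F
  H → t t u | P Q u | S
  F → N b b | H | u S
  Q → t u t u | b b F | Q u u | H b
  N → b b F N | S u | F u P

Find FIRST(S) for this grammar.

{ b, t, u }

From S → H: add FIRST(H) = { b, t, u }.
S → b t contributes {b}.
From S → P: add FIRST(P) = { b, t, u }.
Union: FIRST(S) = { b, t, u }.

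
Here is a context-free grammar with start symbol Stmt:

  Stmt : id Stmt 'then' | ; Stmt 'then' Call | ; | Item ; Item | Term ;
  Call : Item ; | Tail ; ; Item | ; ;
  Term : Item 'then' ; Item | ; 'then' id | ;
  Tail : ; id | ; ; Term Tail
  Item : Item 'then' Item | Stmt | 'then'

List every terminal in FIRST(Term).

From Term : Item 'then' ; Item: add FIRST(Item) = { 'then', ;, id }.
Term : ; 'then' id contributes {;}.
Term : ; contributes {;}.
Union: FIRST(Term) = { 'then', ;, id }.

{ 'then', ;, id }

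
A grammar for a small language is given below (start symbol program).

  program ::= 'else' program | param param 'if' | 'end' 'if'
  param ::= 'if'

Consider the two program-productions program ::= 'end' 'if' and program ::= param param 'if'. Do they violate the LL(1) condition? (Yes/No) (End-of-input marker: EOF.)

No

FIRST('end' 'if') = { 'end' } and FIRST(param param 'if') = { 'if' }.
The FIRST sets are disjoint and neither alternative is nullable — no conflict.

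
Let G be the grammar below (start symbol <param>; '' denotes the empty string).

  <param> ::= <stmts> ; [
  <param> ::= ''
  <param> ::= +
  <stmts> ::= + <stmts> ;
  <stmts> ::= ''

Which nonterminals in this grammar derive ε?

Directly nullable (have an ''-production): <param>, <stmts>.

{ <param>, <stmts> }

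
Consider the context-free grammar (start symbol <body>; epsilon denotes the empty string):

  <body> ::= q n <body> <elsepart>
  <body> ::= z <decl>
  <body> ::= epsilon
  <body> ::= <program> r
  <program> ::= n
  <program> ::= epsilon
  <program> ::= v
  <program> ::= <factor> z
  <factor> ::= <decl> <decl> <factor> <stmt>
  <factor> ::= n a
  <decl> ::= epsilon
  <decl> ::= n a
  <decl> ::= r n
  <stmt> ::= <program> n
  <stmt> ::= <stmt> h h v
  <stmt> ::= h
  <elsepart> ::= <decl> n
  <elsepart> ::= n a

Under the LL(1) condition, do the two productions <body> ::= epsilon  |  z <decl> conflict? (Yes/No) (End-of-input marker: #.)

FIRST(epsilon) = { epsilon } and FIRST(z <decl>) = { z }.
The first is nullable but FOLLOW(<body>) = { #, n, r } is disjoint from FIRST of the second.

No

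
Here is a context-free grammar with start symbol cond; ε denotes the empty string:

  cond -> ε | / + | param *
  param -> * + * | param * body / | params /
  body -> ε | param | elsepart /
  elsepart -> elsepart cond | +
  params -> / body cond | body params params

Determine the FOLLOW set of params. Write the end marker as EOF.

In param -> params /: add FIRST(/) = { / }.
In params -> body params params: add FIRST(params) = { *, +, / }.
In params -> body params params: params is at the end, add FOLLOW(params) = { *, +, / }.
Union: FOLLOW(params) = { *, +, / }.

{ *, +, / }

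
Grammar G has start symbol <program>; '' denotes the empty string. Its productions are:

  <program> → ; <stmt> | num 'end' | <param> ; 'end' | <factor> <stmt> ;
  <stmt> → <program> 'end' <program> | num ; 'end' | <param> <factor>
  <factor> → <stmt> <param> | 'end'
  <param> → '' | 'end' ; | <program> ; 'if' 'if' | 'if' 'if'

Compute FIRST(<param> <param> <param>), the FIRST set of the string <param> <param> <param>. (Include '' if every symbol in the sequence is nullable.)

Add FIRST(<param>)\{''} = { 'end', 'if', ;, num }; <param> is nullable, continue.
Add FIRST(<param>)\{''} = { 'end', 'if', ;, num }; <param> is nullable, continue.
Add FIRST(<param>)\{''} = { 'end', 'if', ;, num }; <param> is nullable, continue.
Every symbol is nullable, so include ''.

{ 'end', 'if', ;, num, '' }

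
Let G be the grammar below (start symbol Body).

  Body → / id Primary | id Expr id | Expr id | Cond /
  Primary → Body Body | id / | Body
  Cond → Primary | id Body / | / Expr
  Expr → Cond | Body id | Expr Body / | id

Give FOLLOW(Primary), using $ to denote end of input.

In Body → / id Primary: Primary is at the end, add FOLLOW(Body) = { $, /, id }.
In Cond → Primary: Primary is at the end, add FOLLOW(Cond) = { /, id }.
Union: FOLLOW(Primary) = { $, /, id }.

{ $, /, id }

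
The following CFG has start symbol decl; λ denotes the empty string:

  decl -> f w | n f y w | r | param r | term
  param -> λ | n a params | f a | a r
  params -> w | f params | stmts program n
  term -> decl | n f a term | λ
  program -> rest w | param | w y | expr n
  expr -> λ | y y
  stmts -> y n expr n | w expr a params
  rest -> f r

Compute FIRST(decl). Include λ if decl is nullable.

{ a, f, n, r, λ }

decl -> f w contributes {f}.
decl -> n f y w contributes {n}.
decl -> r contributes {r}.
From decl -> param r: param nullable, take FIRST(param) ∪ {r} = { a, f, n, r }.
From decl -> term: add FIRST(term) = { a, f, n, r, λ } (including λ since term is nullable).
Union: FIRST(decl) = { a, f, n, r, λ }.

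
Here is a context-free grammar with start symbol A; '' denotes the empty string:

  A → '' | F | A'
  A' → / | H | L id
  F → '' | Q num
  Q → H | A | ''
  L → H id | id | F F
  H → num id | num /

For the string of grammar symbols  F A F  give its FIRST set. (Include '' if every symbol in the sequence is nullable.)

Add FIRST(F)\{''} = { /, id, num }; F is nullable, continue.
Add FIRST(A)\{''} = { /, id, num }; A is nullable, continue.
Add FIRST(F)\{''} = { /, id, num }; F is nullable, continue.
Every symbol is nullable, so include ''.

{ /, id, num, '' }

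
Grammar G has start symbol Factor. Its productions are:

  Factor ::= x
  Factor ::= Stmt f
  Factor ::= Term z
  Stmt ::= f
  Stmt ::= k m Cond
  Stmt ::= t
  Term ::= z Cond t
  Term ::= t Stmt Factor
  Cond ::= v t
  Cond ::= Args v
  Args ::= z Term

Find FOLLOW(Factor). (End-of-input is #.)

Factor is the start symbol, so # ∈ FOLLOW(Factor).
In Term ::= t Stmt Factor: Factor is at the end, add FOLLOW(Term) = { v, z }.
Union: FOLLOW(Factor) = { #, v, z }.

{ #, v, z }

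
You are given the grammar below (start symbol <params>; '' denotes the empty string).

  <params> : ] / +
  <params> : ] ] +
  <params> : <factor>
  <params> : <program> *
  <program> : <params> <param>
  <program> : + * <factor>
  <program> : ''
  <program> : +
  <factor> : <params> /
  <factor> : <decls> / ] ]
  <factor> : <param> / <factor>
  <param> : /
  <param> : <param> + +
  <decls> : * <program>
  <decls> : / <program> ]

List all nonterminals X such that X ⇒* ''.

{ <program> }

Directly nullable (have an ''-production): <program>.
No other nonterminal has a production whose RHS symbols are all nullable.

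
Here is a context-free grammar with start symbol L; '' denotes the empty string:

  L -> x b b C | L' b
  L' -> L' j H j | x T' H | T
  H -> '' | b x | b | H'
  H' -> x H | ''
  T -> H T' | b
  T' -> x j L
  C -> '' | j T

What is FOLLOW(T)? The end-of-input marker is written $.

{ $, b, j, x }

In L' -> T: T is at the end, add FOLLOW(L') = { b, j }.
In C -> j T: T is at the end, add FOLLOW(C) = { $, b, j, x }.
Union: FOLLOW(T) = { $, b, j, x }.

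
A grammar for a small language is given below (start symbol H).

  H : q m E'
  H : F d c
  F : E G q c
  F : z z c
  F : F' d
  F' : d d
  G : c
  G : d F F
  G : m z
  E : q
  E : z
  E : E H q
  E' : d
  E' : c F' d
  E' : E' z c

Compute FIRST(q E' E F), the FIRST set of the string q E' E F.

{ q }

q is a terminal; add {q} and stop.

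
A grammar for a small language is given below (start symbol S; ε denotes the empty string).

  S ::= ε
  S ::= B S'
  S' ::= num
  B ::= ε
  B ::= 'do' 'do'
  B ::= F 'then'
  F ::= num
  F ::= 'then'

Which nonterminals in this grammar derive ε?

Directly nullable (have an ε-production): S, B.
No other nonterminal has a production whose RHS symbols are all nullable.

{ B, S }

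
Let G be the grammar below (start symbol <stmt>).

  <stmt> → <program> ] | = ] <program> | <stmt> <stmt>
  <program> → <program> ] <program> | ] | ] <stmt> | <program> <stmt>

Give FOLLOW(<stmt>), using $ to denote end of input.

{ $, =, ] }

<stmt> is the start symbol, so $ ∈ FOLLOW(<stmt>).
In <stmt> → <stmt> <stmt>: add FIRST(<stmt>) = { =, ] }.
In <stmt> → <stmt> <stmt>: <stmt> is at the end, add FOLLOW(<stmt>) = { $, =, ] }.
In <program> → ] <stmt>: <stmt> is at the end, add FOLLOW(<program>) = { $, =, ] }.
In <program> → <program> <stmt>: <stmt> is at the end, add FOLLOW(<program>) = { $, =, ] }.
Union: FOLLOW(<stmt>) = { $, =, ] }.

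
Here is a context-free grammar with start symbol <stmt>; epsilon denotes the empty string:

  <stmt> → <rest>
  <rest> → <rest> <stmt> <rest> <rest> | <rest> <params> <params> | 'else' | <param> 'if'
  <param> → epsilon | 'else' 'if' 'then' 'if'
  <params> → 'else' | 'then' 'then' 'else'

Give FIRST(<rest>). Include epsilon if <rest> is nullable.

From <rest> → <rest> <stmt> <rest> <rest>: add FIRST(<rest>) = { 'else', 'if' }.
From <rest> → <rest> <params> <params>: add FIRST(<rest>) = { 'else', 'if' }.
<rest> → 'else' contributes {'else'}.
From <rest> → <param> 'if': <param> nullable, take FIRST(<param>) ∪ {'if'} = { 'else', 'if' }.
Union: FIRST(<rest>) = { 'else', 'if' }.

{ 'else', 'if' }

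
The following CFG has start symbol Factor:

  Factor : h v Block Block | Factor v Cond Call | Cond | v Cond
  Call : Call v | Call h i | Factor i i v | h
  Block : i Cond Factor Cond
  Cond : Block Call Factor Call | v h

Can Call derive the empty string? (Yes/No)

No nonterminal in this grammar is nullable.
No production of Call has an RHS whose symbols are all nullable, so Call is not nullable.

No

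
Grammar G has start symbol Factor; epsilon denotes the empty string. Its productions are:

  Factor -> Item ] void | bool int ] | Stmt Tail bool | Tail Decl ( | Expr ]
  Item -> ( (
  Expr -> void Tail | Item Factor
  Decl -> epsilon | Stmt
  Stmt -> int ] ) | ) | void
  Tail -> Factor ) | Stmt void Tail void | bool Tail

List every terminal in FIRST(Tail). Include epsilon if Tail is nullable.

From Tail -> Factor ): add FIRST(Factor) = { (, ), bool, int, void }.
From Tail -> Stmt void Tail void: add FIRST(Stmt) = { ), int, void }.
Tail -> bool Tail contributes {bool}.
Union: FIRST(Tail) = { (, ), bool, int, void }.

{ (, ), bool, int, void }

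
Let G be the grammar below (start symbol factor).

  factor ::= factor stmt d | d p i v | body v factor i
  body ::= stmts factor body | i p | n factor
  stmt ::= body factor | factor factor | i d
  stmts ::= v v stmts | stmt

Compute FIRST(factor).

From factor ::= factor stmt d: add FIRST(factor) = { d, i, n, v }.
factor ::= d p i v contributes {d}.
From factor ::= body v factor i: add FIRST(body) = { d, i, n, v }.
Union: FIRST(factor) = { d, i, n, v }.

{ d, i, n, v }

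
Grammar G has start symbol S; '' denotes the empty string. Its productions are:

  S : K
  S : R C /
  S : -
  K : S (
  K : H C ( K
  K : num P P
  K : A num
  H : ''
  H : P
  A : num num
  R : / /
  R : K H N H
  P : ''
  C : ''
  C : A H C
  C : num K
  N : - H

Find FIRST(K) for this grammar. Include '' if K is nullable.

{ (, -, /, num }

From K : S (: add FIRST(S) = { (, -, /, num }.
From K : H C ( K: H, C nullable, take FIRST(H) ∪ FIRST(C) ∪ {(} = { (, num }.
K : num P P contributes {num}.
From K : A num: add FIRST(A) = { num }.
Union: FIRST(K) = { (, -, /, num }.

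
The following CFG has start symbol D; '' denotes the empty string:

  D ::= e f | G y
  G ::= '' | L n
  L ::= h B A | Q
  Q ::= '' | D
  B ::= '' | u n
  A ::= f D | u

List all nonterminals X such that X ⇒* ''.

{ B, G, L, Q }

Directly nullable (have an ''-production): G, Q, B.
L ::= Q with every symbol nullable, so L is nullable.
No other nonterminal has a production whose RHS symbols are all nullable.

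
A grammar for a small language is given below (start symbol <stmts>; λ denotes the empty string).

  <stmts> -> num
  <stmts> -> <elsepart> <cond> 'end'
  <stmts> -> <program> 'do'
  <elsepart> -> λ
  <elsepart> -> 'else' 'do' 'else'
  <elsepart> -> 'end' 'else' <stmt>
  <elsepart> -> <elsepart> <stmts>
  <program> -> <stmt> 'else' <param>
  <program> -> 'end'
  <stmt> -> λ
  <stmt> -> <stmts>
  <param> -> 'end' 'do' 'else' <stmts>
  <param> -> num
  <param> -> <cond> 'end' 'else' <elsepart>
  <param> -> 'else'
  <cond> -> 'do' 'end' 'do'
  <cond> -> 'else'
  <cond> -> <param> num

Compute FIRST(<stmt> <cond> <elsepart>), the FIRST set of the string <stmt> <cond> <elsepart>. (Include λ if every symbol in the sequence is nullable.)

Add FIRST(<stmt>)\{λ} = { 'do', 'else', 'end', num }; <stmt> is nullable, continue.
Add FIRST(<cond>) = { 'do', 'else', 'end', num }; <cond> is not nullable, stop.

{ 'do', 'else', 'end', num }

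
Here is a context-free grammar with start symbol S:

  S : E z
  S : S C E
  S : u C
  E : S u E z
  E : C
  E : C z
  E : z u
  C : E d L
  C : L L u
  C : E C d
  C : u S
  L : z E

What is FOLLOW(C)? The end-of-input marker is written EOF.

{ EOF, d, u, z }

In S : S C E: add FIRST(E) = { u, z }.
In S : u C: C is at the end, add FOLLOW(S) = { EOF, d, u, z }.
In E : C: C is at the end, add FOLLOW(E) = { EOF, d, u, z }.
In E : C z: add FIRST(z) = { z }.
In C : E C d: add FIRST(d) = { d }.
Union: FOLLOW(C) = { EOF, d, u, z }.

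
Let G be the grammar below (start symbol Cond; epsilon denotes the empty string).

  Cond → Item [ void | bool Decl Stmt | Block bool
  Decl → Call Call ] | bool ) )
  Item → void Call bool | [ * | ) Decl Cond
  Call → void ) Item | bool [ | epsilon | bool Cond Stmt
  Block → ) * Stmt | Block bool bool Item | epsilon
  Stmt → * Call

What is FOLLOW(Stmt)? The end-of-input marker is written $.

{ $, *, [, ], bool, void }

In Cond → bool Decl Stmt: Stmt is at the end, add FOLLOW(Cond) = { $, *, [, ], bool, void }.
In Call → bool Cond Stmt: Stmt is at the end, add FOLLOW(Call) = { $, *, [, ], bool, void }.
In Block → ) * Stmt: Stmt is at the end, add FOLLOW(Block) = { bool }.
Union: FOLLOW(Stmt) = { $, *, [, ], bool, void }.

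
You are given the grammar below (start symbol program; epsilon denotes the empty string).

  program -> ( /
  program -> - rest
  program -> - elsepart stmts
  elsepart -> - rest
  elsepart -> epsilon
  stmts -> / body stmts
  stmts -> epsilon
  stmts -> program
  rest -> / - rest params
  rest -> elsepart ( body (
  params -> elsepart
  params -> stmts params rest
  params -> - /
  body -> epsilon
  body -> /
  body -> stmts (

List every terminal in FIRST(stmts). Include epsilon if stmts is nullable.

{ (, -, /, epsilon }

stmts -> / body stmts contributes {/}.
stmts -> epsilon contributes epsilon.
From stmts -> program: add FIRST(program) = { (, - }.
Union: FIRST(stmts) = { (, -, /, epsilon }.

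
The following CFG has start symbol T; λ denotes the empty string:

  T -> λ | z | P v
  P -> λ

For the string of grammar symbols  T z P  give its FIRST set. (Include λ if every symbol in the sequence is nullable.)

{ v, z }

Add FIRST(T)\{λ} = { v, z }; T is nullable, continue.
z is a terminal; add {z} and stop.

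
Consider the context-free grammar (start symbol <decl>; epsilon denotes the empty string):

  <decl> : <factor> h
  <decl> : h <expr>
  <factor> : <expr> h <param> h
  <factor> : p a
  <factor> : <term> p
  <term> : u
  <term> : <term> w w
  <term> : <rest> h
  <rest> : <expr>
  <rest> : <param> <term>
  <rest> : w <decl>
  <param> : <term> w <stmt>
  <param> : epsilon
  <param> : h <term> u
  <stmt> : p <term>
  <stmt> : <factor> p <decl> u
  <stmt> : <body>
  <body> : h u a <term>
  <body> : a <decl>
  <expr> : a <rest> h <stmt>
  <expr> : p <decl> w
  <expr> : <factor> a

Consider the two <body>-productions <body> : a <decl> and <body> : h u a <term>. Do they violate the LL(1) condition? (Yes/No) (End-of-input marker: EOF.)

No

FIRST(a <decl>) = { a } and FIRST(h u a <term>) = { h }.
The FIRST sets are disjoint and neither alternative is nullable — no conflict.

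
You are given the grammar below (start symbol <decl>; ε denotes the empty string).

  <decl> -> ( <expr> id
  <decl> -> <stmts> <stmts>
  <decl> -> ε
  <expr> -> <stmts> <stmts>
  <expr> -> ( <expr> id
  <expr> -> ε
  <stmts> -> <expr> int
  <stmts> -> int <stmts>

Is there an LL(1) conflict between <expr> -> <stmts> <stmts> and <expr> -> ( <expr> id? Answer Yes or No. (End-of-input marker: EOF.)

Yes

FIRST(<stmts> <stmts>) = { (, int } and FIRST(( <expr> id) = { ( }.
Both contain (, so the two alternatives are not disjoint — LL(1) conflict.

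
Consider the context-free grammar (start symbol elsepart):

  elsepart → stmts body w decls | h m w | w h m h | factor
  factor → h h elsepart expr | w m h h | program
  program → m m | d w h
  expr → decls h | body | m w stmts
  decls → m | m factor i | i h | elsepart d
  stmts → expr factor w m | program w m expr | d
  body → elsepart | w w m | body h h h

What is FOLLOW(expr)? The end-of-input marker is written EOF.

{ EOF, d, h, i, m, w }

In factor → h h elsepart expr: expr is at the end, add FOLLOW(factor) = { EOF, d, h, i, m, w }.
In stmts → expr factor w m: add FIRST(factor w m) = { d, h, m, w }.
In stmts → program w m expr: expr is at the end, add FOLLOW(stmts) = { EOF, d, h, i, m, w }.
Union: FOLLOW(expr) = { EOF, d, h, i, m, w }.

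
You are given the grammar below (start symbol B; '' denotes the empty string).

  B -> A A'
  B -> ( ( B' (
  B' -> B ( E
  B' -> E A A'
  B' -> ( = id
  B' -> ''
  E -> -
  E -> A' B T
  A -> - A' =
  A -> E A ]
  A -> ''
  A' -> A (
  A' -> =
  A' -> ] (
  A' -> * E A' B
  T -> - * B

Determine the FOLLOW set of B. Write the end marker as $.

{ $, (, *, -, =, ] }

B is the start symbol, so $ ∈ FOLLOW(B).
In B' -> B ( E: add FIRST(( E) = { ( }.
In E -> A' B T: add FIRST(T) = { - }.
In A' -> * E A' B: B is at the end, add FOLLOW(A') = { $, (, *, -, =, ] }.
In T -> - * B: B is at the end, add FOLLOW(T) = { (, *, -, =, ] }.
Union: FOLLOW(B) = { $, (, *, -, =, ] }.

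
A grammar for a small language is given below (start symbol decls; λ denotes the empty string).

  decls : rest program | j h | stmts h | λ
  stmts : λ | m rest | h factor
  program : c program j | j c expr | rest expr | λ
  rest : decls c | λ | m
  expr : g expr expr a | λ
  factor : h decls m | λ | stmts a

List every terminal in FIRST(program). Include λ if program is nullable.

program : c program j contributes {c}.
program : j c expr contributes {j}.
From program : rest expr: rest, expr nullable, take FIRST(rest) ∪ FIRST(expr) = { c, g, h, j, m }; also λ since the whole RHS is nullable.
program : λ contributes λ.
Union: FIRST(program) = { c, g, h, j, m, λ }.

{ c, g, h, j, m, λ }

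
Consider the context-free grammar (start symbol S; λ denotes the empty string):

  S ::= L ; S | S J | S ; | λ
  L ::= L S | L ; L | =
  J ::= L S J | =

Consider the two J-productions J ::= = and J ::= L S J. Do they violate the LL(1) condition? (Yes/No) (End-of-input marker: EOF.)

Yes

FIRST(=) = { = } and FIRST(L S J) = { = }.
Both contain =, so the two alternatives are not disjoint — LL(1) conflict.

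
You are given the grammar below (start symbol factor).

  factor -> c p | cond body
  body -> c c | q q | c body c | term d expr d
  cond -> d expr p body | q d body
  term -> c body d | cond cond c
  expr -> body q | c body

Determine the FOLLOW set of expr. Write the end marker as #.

{ d, p }

In body -> term d expr d: add FIRST(d) = { d }.
In cond -> d expr p body: add FIRST(p body) = { p }.
Union: FOLLOW(expr) = { d, p }.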